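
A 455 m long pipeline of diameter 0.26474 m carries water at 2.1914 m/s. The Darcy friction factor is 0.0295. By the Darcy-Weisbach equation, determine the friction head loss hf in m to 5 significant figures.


Approach: apply the Darcy-Weisbach equation, hf = f*(L/D)*(v^2/(2g)).
hf = 0.0295 * (455/0.26474) * (2.1914^2 / (2*9.81))
hf = 12.410 m
Therefore the friction head loss hf = 12.410 m.


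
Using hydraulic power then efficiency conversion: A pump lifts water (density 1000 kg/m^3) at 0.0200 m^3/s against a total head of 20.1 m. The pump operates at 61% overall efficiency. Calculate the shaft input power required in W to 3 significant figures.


Approach: apply hydraulic power then efficiency conversion, P = rho*g*Q*H; P_in = P/eta.
Step 1 — hydraulic power (P = rho*g*Q*H):
  P = 1000 * 9.81 * 0.0200 * 20.1 = 3943.6 W
Step 2 — input power: P_in = P/eta = 3943.6 / 0.61 = 6460 W
Therefore the shaft input power required = 6460 W.


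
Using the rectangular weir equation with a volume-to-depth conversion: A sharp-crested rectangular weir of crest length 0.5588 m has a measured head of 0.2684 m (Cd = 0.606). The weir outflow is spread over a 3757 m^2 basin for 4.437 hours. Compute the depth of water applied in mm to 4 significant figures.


Approach: apply the rectangular weir equation with a volume-to-depth conversion, Q = (2/3)*Cd*L*sqrt(2g)*H^1.5; d = Q*t/A * 1000.
Step 1 — weir discharge:
  Q = (2/3)*0.606*0.5588*sqrt(2*9.81)*0.2684^1.5 = 0.139047 m^3/s
Step 2 — volume: V = 0.139047 * 4.437*3600 = 2221.02 m^3
Step 3 — depth: d = V/A * 1000 = 2221.02/3757 * 1000 = 591.2 mm
Therefore the depth of water applied = 591.2 mm.


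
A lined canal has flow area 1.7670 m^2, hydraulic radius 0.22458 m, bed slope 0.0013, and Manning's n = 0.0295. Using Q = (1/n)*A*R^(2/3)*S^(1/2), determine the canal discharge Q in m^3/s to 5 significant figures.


Q = (1/0.0295) * 1.7670 * 0.22458^(2/3) * 0.0013^(1/2) = 0.79793 m^3/s
Therefore the canal discharge Q = 0.79793 m^3/s.


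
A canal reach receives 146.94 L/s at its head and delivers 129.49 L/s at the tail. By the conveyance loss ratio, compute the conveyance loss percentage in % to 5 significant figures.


Approach: apply the conveyance loss ratio, loss% = ((Q_head - Q_tail)/Q_head)*100.
loss = ((146.94 - 129.49)/146.94)*100 = 11.876 %
Therefore the conveyance loss percentage = 11.876 %.


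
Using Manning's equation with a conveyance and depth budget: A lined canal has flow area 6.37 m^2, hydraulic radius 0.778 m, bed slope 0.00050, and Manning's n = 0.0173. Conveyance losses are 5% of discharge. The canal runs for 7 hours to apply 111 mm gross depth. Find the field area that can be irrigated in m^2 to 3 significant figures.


Approach: apply Manning's equation with a conveyance and depth budget, Q = (1/n)*A*R^(2/3)*S^(1/2); Q_field = Q*(1-loss); Area = Q_field*t/(d/1000).
Step 1 — canal discharge (Manning's equation):
  Q = (1/0.0173) * 6.37 * 0.778^(2/3) * 0.00050^(1/2) = 6.9646 m^3/s
Step 2 — delivered flow: Q_field = 6.9646*(1 - 5/100) = 6.6164 m^3/s
Step 3 — volume delivered: V = 6.6164 * 7*3600 = 166730 m^3
Step 4 — area served: A = V / (depth/1000) = 166730 / 0.111 = 1500000 m^2
Therefore the field area that can be irrigated = 1500000 m^2.


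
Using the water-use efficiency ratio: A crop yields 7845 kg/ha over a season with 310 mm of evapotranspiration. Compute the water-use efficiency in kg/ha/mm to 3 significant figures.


Approach: apply the water-use efficiency ratio, WUE = yield/ET.
WUE = 7845 / 310 = 25.3 kg/ha/mm
Therefore the water-use efficiency = 25.3 kg/ha/mm.


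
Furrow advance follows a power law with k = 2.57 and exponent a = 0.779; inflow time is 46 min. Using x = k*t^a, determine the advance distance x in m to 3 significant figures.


x = 2.57 * 46^0.779 = 50.7 m
Therefore the advance distance x = 50.7 m.


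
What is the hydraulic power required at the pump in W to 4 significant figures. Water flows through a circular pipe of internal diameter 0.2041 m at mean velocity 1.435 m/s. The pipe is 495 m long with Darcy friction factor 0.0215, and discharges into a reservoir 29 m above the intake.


Approach: apply continuity + Darcy-Weisbach + hydraulic power, Q = A*v; hf = f*(L/D)*(v^2/(2g)); H = static + hf; P = rho*g*Q*H.
Step 1 — flow rate (continuity, Q = A*v):
  A = pi*(0.2041/2)^2 = 0.0327172 m^2
  Q = 0.0327172 * 1.435 = 0.0469492 m^3/s
Step 2 — friction head loss (Darcy-Weisbach):
  hf = 0.0215 * (495/0.2041) * (1.435^2 / (2*9.81))
  hf = 5.47275 m
Step 3 — total head: H = 29 + 5.47275 = 34.4727 m
Step 4 — hydraulic power (P = rho*g*Q*H):
  P = 1000 * 9.81 * 0.0469492 * 34.4727 = 15880 W
Therefore the hydraulic power required at the pump = 15880 W.


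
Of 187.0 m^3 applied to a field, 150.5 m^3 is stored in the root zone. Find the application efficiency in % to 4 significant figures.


Approach: apply the application efficiency ratio, Ea = (stored/applied)*100.
Ea = (150.5/187.0)*100 = 80.48 %
Therefore the application efficiency = 80.48 %.


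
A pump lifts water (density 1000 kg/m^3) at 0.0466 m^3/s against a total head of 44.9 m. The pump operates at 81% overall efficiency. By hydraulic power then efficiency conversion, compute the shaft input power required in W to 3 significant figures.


Approach: apply hydraulic power then efficiency conversion, P = rho*g*Q*H; P_in = P/eta.
Step 1 — hydraulic power (P = rho*g*Q*H):
  P = 1000 * 9.81 * 0.0466 * 44.9 = 20526 W
Step 2 — input power: P_in = P/eta = 20526 / 0.81 = 25300 W
Therefore the shaft input power required = 25300 W.


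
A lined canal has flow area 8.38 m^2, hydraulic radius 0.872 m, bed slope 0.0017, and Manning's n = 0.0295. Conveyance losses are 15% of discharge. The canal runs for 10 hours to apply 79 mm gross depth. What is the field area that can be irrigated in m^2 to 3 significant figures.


Approach: apply Manning's equation with a conveyance and depth budget, Q = (1/n)*A*R^(2/3)*S^(1/2); Q_field = Q*(1-loss); Area = Q_field*t/(d/1000).
Step 1 — canal discharge (Manning's equation):
  Q = (1/0.0295) * 8.38 * 0.872^(2/3) * 0.0017^(1/2) = 10.690 m^3/s
Step 2 — delivered flow: Q_field = 10.690*(1 - 15/100) = 9.0868 m^3/s
Step 3 — volume delivered: V = 9.0868 * 10*3600 = 327120 m^3
Step 4 — area served: A = V / (depth/1000) = 327120 / 0.079 = 4140000 m^2
Therefore the field area that can be irrigated = 4140000 m^2.


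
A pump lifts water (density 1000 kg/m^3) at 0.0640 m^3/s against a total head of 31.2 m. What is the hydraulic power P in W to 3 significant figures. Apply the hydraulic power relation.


Approach: apply the hydraulic power relation, P = rho*g*Q*H.
P = 1000 * 9.81 * 0.0640 * 31.2 = 19600 W
Therefore the hydraulic power P = 19600 W.


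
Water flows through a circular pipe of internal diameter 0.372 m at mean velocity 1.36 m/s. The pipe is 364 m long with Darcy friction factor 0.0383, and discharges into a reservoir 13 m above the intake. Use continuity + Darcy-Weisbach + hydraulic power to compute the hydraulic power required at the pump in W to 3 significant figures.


Approach: apply continuity + Darcy-Weisbach + hydraulic power, Q = A*v; hf = f*(L/D)*(v^2/(2g)); H = static + hf; P = rho*g*Q*H.
Step 1 — flow rate (continuity, Q = A*v):
  A = pi*(0.372/2)^2 = 0.10869 m^2
  Q = 0.10869 * 1.36 = 0.14781 m^3/s
Step 2 — friction head loss (Darcy-Weisbach):
  hf = 0.0383 * (364/0.372) * (1.36^2 / (2*9.81))
  hf = 3.5329 m
Step 3 — total head: H = 13 + 3.5329 = 16.533 m
Step 4 — hydraulic power (P = rho*g*Q*H):
  P = 1000 * 9.81 * 0.14781 * 16.533 = 24000 W
Therefore the hydraulic power required at the pump = 24000 W.


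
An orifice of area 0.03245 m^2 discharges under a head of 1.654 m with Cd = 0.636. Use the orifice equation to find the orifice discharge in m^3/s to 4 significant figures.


Approach: apply the orifice equation, Q = Cd*A*sqrt(2*g*h).
Q = 0.636 * 0.03245 * sqrt(2*9.81*1.654) = 0.1176 m^3/s
Therefore the orifice discharge = 0.1176 m^3/s.


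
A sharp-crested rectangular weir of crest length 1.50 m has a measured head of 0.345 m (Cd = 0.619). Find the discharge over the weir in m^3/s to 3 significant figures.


Approach: apply the rectangular weir equation, Q = (2/3)*Cd*L*sqrt(2g)*H^1.5.
Q = (2/3)*0.619*1.50*sqrt(2*9.81)*0.345^1.5 = 0.556 m^3/s
Therefore the discharge over the weir = 0.556 m^3/s.


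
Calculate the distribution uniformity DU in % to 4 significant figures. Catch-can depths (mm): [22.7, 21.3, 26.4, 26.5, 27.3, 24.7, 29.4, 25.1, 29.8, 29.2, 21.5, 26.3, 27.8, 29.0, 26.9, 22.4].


Approach: apply the low-quarter distribution uniformity, DU = (mean of lowest quarter of readings / overall mean)*100.
sorted lowest 4 of 16: [21.3, 21.5, 22.4, 22.7] -> mean = 21.9750 mm
overall mean = 26.0188 mm
DU = (21.9750/26.0188)*100 = 84.46 %
Therefore the distribution uniformity DU = 84.46 %.


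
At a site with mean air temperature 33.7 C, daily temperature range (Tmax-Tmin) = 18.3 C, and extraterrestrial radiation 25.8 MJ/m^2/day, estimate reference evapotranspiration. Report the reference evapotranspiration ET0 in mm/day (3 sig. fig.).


Approach: apply the Hargreaves-Samani method, ET0 = 0.0023*(Tmean+17.8)*sqrt(Tmax-Tmin)*0.408*Ra.
ET0 = 0.0023*(33.7+17.8)*sqrt(18.3)*0.408*25.8 = 5.33 mm/day
Therefore the reference evapotranspiration ET0 = 5.33 mm/day.


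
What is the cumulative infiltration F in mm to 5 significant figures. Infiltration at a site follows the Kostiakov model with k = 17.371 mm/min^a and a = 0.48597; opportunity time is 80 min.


Approach: apply the Kostiakov infiltration equation, F = k*t^a.
F = 17.371 * 80^0.48597 = 146.11 mm
Therefore the cumulative infiltration F = 146.11 mm.


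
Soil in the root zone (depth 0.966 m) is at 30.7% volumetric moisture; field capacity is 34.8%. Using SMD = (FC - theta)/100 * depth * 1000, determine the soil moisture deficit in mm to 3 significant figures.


SMD = (34.8 - 30.7)/100 * 0.966 * 1000 = 39.6 mm
Therefore the soil moisture deficit = 39.6 mm.


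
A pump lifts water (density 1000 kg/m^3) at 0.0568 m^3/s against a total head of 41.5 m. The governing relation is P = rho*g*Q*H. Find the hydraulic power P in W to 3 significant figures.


P = 1000 * 9.81 * 0.0568 * 41.5 = 23100 W
Therefore the hydraulic power P = 23100 W.


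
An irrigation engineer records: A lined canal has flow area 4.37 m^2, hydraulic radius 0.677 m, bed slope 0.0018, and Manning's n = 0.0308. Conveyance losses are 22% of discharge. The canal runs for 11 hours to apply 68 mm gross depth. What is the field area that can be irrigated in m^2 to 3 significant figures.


Approach: apply Manning's equation with a conveyance and depth budget, Q = (1/n)*A*R^(2/3)*S^(1/2); Q_field = Q*(1-loss); Area = Q_field*t/(d/1000).
Step 1 — canal discharge (Manning's equation):
  Q = (1/0.0308) * 4.37 * 0.677^(2/3) * 0.0018^(1/2) = 4.6412 m^3/s
Step 2 — delivered flow: Q_field = 4.6412*(1 - 22/100) = 3.6201 m^3/s
Step 3 — volume delivered: V = 3.6201 * 11*3600 = 143360 m^3
Step 4 — area served: A = V / (depth/1000) = 143360 / 0.068 = 2110000 m^2
Therefore the field area that can be irrigated = 2110000 m^2.


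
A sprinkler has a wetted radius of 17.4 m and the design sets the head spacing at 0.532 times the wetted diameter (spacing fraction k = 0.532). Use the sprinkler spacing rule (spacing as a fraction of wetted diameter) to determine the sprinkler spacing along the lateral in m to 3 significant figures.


Approach: apply the sprinkler spacing rule (spacing as a fraction of wetted diameter), S = k*(2*R).
S = 0.532 * (2 * 17.4) = 18.5 m
Therefore the sprinkler spacing along the lateral = 18.5 m.


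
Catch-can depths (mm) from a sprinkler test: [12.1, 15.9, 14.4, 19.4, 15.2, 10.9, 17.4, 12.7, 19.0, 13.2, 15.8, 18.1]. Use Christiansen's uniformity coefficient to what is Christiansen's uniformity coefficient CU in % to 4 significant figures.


Approach: apply Christiansen's uniformity coefficient, CU = (1 - mean_abs_deviation/mean)*100.
mean = 15.3417 mm
mean |d_i - mean| = 2.25833 mm
CU = (1 - 2.25833/15.3417)*100 = 85.28 %
Therefore Christiansen's uniformity coefficient CU = 85.28 %.


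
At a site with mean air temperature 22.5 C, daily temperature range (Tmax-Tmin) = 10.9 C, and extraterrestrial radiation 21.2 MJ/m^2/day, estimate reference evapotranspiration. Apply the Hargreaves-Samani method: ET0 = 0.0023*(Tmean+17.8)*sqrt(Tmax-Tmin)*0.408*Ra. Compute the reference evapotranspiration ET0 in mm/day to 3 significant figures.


ET0 = 0.0023*(22.5+17.8)*sqrt(10.9)*0.408*21.2 = 2.65 mm/day
Therefore the reference evapotranspiration ET0 = 2.65 mm/day.


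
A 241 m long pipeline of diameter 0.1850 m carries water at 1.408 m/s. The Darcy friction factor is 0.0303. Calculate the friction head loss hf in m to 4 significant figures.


Approach: apply the Darcy-Weisbach equation, hf = f*(L/D)*(v^2/(2g)).
hf = 0.0303 * (241/0.1850) * (1.408^2 / (2*9.81))
hf = 3.988 m
Therefore the friction head loss hf = 3.988 m.


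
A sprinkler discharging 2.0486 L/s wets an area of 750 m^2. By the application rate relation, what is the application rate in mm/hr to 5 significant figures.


Approach: apply the application rate relation, rate = (Q/A)*3600.
rate = (2.0486 / 750) * 3600 = 9.8333 mm/hr
Therefore the application rate = 9.8333 mm/hr.


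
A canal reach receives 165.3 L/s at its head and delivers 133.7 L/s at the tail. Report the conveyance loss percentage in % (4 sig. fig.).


Approach: apply the conveyance loss ratio, loss% = ((Q_head - Q_tail)/Q_head)*100.
loss = ((165.3 - 133.7)/165.3)*100 = 19.12 %
Therefore the conveyance loss percentage = 19.12 %.


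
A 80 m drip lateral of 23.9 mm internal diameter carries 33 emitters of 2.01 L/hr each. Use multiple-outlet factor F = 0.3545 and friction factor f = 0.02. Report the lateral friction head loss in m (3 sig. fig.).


Approach: apply Darcy-Weisbach with the multiple-outlet F-factor, Q = n*q/(3600*1000) m^3/s; v = Q/A; hf = F*f*(L/D)*(v^2/(2g)).
Q = 33*2.01/(3600*1000) = 1.8425e-05 m^3/s
A = pi*(23.9e-3/2)^2 = 4.4863e-04 m^2, so v = Q/A = 0.041070 m/s
hf = 0.3545*0.02*(80/0.0239)*(0.041070^2/(2*9.81)) = 0.00204 m
Therefore the lateral friction head loss = 0.00204 m.


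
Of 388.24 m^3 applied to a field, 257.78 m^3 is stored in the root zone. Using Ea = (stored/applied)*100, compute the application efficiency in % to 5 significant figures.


Ea = (257.78/388.24)*100 = 66.397 %
Therefore the application efficiency = 66.397 %.


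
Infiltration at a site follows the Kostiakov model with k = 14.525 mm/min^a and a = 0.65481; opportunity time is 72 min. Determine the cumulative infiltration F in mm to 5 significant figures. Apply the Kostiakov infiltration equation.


Approach: apply the Kostiakov infiltration equation, F = k*t^a.
F = 14.525 * 72^0.65481 = 238.95 mm
Therefore the cumulative infiltration F = 238.95 mm.


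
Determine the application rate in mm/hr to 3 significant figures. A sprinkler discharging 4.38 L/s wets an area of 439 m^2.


Approach: apply the application rate relation, rate = (Q/A)*3600.
rate = (4.38 / 439) * 3600 = 35.9 mm/hr
Therefore the application rate = 35.9 mm/hr.


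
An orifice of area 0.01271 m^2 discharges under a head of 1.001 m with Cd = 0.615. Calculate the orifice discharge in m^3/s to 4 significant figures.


Approach: apply the orifice equation, Q = Cd*A*sqrt(2*g*h).
Q = 0.615 * 0.01271 * sqrt(2*9.81*1.001) = 0.03464 m^3/s
Therefore the orifice discharge = 0.03464 m^3/s.


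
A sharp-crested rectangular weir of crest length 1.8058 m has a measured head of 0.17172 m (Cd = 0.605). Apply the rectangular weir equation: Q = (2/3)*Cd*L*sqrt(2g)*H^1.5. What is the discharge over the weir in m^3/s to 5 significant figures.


Q = (2/3)*0.605*1.8058*sqrt(2*9.81)*0.17172^1.5 = 0.22957 m^3/s
Therefore the discharge over the weir = 0.22957 m^3/s.


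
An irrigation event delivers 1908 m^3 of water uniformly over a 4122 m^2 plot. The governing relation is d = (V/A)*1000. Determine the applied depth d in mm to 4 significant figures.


d = (1908 / 4122) * 1000 = 462.9 mm
Therefore the applied depth d = 462.9 mm.


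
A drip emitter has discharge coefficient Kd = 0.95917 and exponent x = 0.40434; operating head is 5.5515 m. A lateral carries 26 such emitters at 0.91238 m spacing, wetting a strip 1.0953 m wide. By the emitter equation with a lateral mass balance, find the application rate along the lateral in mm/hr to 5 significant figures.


Approach: apply the emitter equation with a lateral mass balance, q = Kd*h^x; Q = n*q; rate = Q/(n*spacing*width).
Step 1 — single emitter flow (q = Kd*h^x):
  q = 0.95917 * 5.5515^0.40434 = 1.918185 L/hr
Step 2 — total lateral flow: Q = 26 * 1.918185 = 49.87281 L/hr
Step 3 — wetted area: A = 26 * 0.91238 * 1.0953 = 25.98258 m^2
Step 4 — application rate: Q/A = 49.87281/25.98258 = 1.9195 mm/hr
Therefore the application rate along the lateral = 1.9195 mm/hr.


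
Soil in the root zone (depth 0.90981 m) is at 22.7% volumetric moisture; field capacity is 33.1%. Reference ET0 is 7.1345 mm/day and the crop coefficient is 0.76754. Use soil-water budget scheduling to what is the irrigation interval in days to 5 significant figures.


Approach: apply soil-water budget scheduling, SMD = (FC-theta)/100*depth*1000; ETc = ET0*Kc; interval = SMD/ETc.
Step 1 — soil moisture deficit:
  SMD = (33.1 - 22.7)/100 * 0.90981 * 1000 = 94.62024 mm
Step 2 — daily crop ET (ETc = ET0*Kc):
  ETc = 7.1345 * 0.76754 = 5.476014 mm/day
Step 3 — irrigation interval (SMD/ETc):
  interval = 94.62024 / 5.476014 = 17.279 days
Therefore the irrigation interval = 17.279 days.


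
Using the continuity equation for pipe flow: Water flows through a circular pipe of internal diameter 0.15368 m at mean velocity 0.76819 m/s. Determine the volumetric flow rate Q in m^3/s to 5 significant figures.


Approach: apply the continuity equation for pipe flow, Q = A * v with A = pi*(D/2)^2.
A = pi*(0.15368/2)^2 = 0.01854917 m^2
Q = 0.01854917 * 0.76819 = 0.014249 m^3/s
Therefore the volumetric flow rate Q = 0.014249 m^3/s.


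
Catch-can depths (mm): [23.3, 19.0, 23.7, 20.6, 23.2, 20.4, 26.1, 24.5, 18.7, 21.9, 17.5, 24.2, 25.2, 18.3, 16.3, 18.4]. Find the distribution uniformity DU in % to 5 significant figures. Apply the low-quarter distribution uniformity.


Approach: apply the low-quarter distribution uniformity, DU = (mean of lowest quarter of readings / overall mean)*100.
sorted lowest 4 of 16: [16.3, 17.5, 18.3, 18.4] -> mean = 17.62500 mm
overall mean = 21.33125 mm
DU = (17.62500/21.33125)*100 = 82.625 %
Therefore the distribution uniformity DU = 82.625 %.


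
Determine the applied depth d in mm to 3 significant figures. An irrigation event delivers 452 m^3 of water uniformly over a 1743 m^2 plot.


Approach: apply depth from volume over area, d = (V/A)*1000.
d = (452 / 1743) * 1000 = 259 mm
Therefore the applied depth d = 259 mm.


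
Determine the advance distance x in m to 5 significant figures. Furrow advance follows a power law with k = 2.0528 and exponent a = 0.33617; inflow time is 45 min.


Approach: apply the power-law advance function, x = k*t^a.
x = 2.0528 * 45^0.33617 = 7.3809 m
Therefore the advance distance x = 7.3809 m.


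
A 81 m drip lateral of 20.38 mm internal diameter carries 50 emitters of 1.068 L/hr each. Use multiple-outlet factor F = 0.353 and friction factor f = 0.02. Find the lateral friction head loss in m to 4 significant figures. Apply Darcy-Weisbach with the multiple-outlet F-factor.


Approach: apply Darcy-Weisbach with the multiple-outlet F-factor, Q = n*q/(3600*1000) m^3/s; v = Q/A; hf = F*f*(L/D)*(v^2/(2g)).
Q = 50*1.068/(3600*1000) = 1.48333e-05 m^3/s
A = pi*(20.38e-3/2)^2 = 3.26211e-04 m^2, so v = Q/A = 0.0454716 m/s
hf = 0.353*0.02*(81/0.02038)*(0.0454716^2/(2*9.81)) = 0.002957 m
Therefore the lateral friction head loss = 0.002957 m.


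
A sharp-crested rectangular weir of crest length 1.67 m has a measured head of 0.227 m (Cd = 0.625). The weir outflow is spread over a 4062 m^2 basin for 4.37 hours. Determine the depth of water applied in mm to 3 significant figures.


Approach: apply the rectangular weir equation with a volume-to-depth conversion, Q = (2/3)*Cd*L*sqrt(2g)*H^1.5; d = Q*t/A * 1000.
Step 1 — weir discharge:
  Q = (2/3)*0.625*1.67*sqrt(2*9.81)*0.227^1.5 = 0.33334 m^3/s
Step 2 — volume: V = 0.33334 * 4.37*3600 = 5244.2 m^3
Step 3 — depth: d = V/A * 1000 = 5244.2/4062 * 1000 = 1290 mm
Therefore the depth of water applied = 1290 mm.


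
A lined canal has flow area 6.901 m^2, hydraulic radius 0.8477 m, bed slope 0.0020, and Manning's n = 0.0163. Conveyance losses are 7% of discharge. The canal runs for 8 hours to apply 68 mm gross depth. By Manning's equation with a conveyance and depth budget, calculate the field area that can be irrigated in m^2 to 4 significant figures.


Approach: apply Manning's equation with a conveyance and depth budget, Q = (1/n)*A*R^(2/3)*S^(1/2); Q_field = Q*(1-loss); Area = Q_field*t/(d/1000).
Step 1 — canal discharge (Manning's equation):
  Q = (1/0.0163) * 6.901 * 0.8477^(2/3) * 0.0020^(1/2) = 16.9590 m^3/s
Step 2 — delivered flow: Q_field = 16.9590*(1 - 7/100) = 15.7719 m^3/s
Step 3 — volume delivered: V = 15.7719 * 8*3600 = 454231 m^3
Step 4 — area served: A = V / (depth/1000) = 454231 / 0.068 = 6680000 m^2
Therefore the field area that can be irrigated = 6680000 m^2.


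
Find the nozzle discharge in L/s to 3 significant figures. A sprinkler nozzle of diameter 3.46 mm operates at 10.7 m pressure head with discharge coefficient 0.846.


Approach: apply the orifice equation, Q = Cd*A*sqrt(2*g*h), A = pi*(d/2)^2.
A = pi*(3.46e-3/2)^2 = 9.4025e-06 m^2
Q = 0.846 * 9.4025e-06 * sqrt(2*9.81*10.7) * 1000 = 0.115 L/s
Therefore the nozzle discharge = 0.115 L/s.


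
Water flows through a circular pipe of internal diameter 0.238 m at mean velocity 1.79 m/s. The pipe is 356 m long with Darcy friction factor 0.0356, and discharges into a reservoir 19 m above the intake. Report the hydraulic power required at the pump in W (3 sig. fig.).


Approach: apply continuity + Darcy-Weisbach + hydraulic power, Q = A*v; hf = f*(L/D)*(v^2/(2g)); H = static + hf; P = rho*g*Q*H.
Step 1 — flow rate (continuity, Q = A*v):
  A = pi*(0.238/2)^2 = 0.044488 m^2
  Q = 0.044488 * 1.79 = 0.079634 m^3/s
Step 2 — friction head loss (Darcy-Weisbach):
  hf = 0.0356 * (356/0.238) * (1.79^2 / (2*9.81))
  hf = 8.6962 m
Step 3 — total head: H = 19 + 8.6962 = 27.696 m
Step 4 — hydraulic power (P = rho*g*Q*H):
  P = 1000 * 9.81 * 0.079634 * 27.696 = 21600 W
Therefore the hydraulic power required at the pump = 21600 W.


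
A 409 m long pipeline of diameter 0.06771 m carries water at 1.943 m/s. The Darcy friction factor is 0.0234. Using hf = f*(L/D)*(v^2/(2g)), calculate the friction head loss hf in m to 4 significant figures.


hf = 0.0234 * (409/0.06771) * (1.943^2 / (2*9.81))
hf = 27.20 m
Therefore the friction head loss hf = 27.20 m.


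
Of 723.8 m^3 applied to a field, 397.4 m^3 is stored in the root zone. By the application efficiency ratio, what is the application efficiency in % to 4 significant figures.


Approach: apply the application efficiency ratio, Ea = (stored/applied)*100.
Ea = (397.4/723.8)*100 = 54.90 %
Therefore the application efficiency = 54.90 %.


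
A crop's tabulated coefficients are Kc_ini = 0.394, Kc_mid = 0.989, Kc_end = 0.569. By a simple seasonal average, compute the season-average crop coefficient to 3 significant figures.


Approach: apply a simple seasonal average, Kc_avg = (Kc_ini + Kc_mid + Kc_end)/3.
Kc_avg = (0.394 + 0.989 + 0.569)/3 = 0.651
Therefore the season-average crop coefficient = 0.651.


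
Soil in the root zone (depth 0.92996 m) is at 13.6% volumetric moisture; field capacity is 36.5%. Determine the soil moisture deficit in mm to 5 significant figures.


Approach: apply the soil moisture deficit relation, SMD = (FC - theta)/100 * depth * 1000.
SMD = (36.5 - 13.6)/100 * 0.92996 * 1000 = 212.96 mm
Therefore the soil moisture deficit = 212.96 mm.


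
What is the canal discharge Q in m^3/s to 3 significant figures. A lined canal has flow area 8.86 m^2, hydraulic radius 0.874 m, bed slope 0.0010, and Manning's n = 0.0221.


Approach: apply Manning's equation, Q = (1/n)*A*R^(2/3)*S^(1/2).
Q = (1/0.0221) * 8.86 * 0.874^(2/3) * 0.0010^(1/2) = 11.6 m^3/s
Therefore the canal discharge Q = 11.6 m^3/s.


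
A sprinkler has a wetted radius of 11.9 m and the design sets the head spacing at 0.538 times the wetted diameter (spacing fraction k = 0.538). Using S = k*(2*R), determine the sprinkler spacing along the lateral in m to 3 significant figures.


S = 0.538 * (2 * 11.9) = 12.8 m
Therefore the sprinkler spacing along the lateral = 12.8 m.


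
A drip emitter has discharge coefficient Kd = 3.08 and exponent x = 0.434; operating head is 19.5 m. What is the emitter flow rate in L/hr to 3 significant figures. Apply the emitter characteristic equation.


Approach: apply the emitter characteristic equation, q = Kd * h^x.
q = 3.08 * 19.5^0.434 = 11.2 L/hr
Therefore the emitter flow rate = 11.2 L/hr.


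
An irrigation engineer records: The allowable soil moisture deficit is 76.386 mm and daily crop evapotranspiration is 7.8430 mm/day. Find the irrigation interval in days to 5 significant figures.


Approach: apply the irrigation interval relation, interval = SMD / ETc.
interval = 76.386 / 7.8430 = 9.7394 days
Therefore the irrigation interval = 9.7394 days.


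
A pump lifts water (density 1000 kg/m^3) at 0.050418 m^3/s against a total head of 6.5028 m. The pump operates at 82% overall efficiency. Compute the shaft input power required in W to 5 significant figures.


Approach: apply hydraulic power then efficiency conversion, P = rho*g*Q*H; P_in = P/eta.
Step 1 — hydraulic power (P = rho*g*Q*H):
  P = 1000 * 9.81 * 0.050418 * 6.5028 = 3216.289 W
Step 2 — input power: P_in = P/eta = 3216.289 / 0.82 = 3922.3 W
Therefore the shaft input power required = 3922.3 W.


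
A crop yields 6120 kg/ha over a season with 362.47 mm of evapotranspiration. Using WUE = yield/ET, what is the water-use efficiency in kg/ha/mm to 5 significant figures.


WUE = 6120 / 362.47 = 16.884 kg/ha/mm
Therefore the water-use efficiency = 16.884 kg/ha/mm.


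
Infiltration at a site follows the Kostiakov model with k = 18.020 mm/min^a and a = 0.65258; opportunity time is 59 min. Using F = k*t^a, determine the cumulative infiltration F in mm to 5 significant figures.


F = 18.020 * 59^0.65258 = 257.86 mm
Therefore the cumulative infiltration F = 257.86 mm.


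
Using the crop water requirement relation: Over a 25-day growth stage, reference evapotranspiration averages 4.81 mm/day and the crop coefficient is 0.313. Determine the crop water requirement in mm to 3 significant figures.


Approach: apply the crop water requirement relation, CWR = ET0 * Kc * days.
CWR = 4.81 * 0.313 * 25 = 37.6 mm
Therefore the crop water requirement = 37.6 mm.


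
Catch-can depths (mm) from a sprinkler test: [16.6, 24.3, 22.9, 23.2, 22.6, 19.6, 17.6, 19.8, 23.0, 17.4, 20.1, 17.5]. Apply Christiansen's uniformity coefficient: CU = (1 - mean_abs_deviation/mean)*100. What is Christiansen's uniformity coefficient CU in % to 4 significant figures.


mean = 20.3833 mm
mean |d_i - mean| = 2.34722 mm
CU = (1 - 2.34722/20.3833)*100 = 88.48 %
Therefore Christiansen's uniformity coefficient CU = 88.48 %.


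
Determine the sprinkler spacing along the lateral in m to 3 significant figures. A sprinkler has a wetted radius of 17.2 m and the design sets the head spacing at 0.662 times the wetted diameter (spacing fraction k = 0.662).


Approach: apply the sprinkler spacing rule (spacing as a fraction of wetted diameter), S = k*(2*R).
S = 0.662 * (2 * 17.2) = 22.8 m
Therefore the sprinkler spacing along the lateral = 22.8 m.


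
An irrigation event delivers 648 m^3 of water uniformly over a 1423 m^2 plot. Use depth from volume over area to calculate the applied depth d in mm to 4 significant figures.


Approach: apply depth from volume over area, d = (V/A)*1000.
d = (648 / 1423) * 1000 = 455.4 mm
Therefore the applied depth d = 455.4 mm.


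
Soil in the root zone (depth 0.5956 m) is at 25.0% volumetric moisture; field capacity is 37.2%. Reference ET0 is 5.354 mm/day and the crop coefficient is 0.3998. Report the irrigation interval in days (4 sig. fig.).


Approach: apply soil-water budget scheduling, SMD = (FC-theta)/100*depth*1000; ETc = ET0*Kc; interval = SMD/ETc.
Step 1 — soil moisture deficit:
  SMD = (37.2 - 25.0)/100 * 0.5956 * 1000 = 72.6632 mm
Step 2 — daily crop ET (ETc = ET0*Kc):
  ETc = 5.354 * 0.3998 = 2.14053 mm/day
Step 3 — irrigation interval (SMD/ETc):
  interval = 72.6632 / 2.14053 = 33.95 days
Therefore the irrigation interval = 33.95 days.


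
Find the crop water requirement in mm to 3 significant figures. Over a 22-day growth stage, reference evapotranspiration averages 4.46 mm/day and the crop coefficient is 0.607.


Approach: apply the crop water requirement relation, CWR = ET0 * Kc * days.
CWR = 4.46 * 0.607 * 22 = 59.6 mm
Therefore the crop water requirement = 59.6 mm.


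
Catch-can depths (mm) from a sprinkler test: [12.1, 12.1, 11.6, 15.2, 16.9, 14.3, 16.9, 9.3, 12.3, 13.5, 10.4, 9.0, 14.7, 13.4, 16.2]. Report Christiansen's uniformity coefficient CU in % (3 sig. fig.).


Approach: apply Christiansen's uniformity coefficient, CU = (1 - mean_abs_deviation/mean)*100.
mean = 13.193 mm
mean |d_i - mean| = 2.0738 mm
CU = (1 - 2.0738/13.193)*100 = 84.3 %
Therefore Christiansen's uniformity coefficient CU = 84.3 %.


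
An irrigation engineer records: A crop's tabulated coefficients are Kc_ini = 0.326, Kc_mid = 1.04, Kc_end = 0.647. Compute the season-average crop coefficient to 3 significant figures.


Approach: apply a simple seasonal average, Kc_avg = (Kc_ini + Kc_mid + Kc_end)/3.
Kc_avg = (0.326 + 1.04 + 0.647)/3 = 0.671
Therefore the season-average crop coefficient = 0.671.


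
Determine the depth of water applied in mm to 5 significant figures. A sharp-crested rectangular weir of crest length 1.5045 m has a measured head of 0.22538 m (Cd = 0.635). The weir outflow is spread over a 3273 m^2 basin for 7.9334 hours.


Approach: apply the rectangular weir equation with a volume-to-depth conversion, Q = (2/3)*Cd*L*sqrt(2g)*H^1.5; d = Q*t/A * 1000.
Step 1 — weir discharge:
  Q = (2/3)*0.635*1.5045*sqrt(2*9.81)*0.22538^1.5 = 0.3018542 m^3/s
Step 2 — volume: V = 0.3018542 * 7.9334*3600 = 8621.028 m^3
Step 3 — depth: d = V/A * 1000 = 8621.028/3273 * 1000 = 2634.0 mm
Therefore the depth of water applied = 2634.0 mm.


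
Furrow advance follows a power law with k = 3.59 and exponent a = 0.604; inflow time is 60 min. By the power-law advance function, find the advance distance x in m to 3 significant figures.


Approach: apply the power-law advance function, x = k*t^a.
x = 3.59 * 60^0.604 = 42.6 m
Therefore the advance distance x = 42.6 m.


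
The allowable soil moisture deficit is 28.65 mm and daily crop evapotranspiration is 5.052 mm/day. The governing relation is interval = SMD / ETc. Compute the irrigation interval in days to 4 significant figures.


interval = 28.65 / 5.052 = 5.671 days
Therefore the irrigation interval = 5.671 days.


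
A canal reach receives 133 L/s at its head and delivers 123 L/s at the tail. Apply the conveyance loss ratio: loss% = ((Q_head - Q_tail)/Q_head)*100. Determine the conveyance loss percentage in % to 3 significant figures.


loss = ((133 - 123)/133)*100 = 7.52 %
Therefore the conveyance loss percentage = 7.52 %.


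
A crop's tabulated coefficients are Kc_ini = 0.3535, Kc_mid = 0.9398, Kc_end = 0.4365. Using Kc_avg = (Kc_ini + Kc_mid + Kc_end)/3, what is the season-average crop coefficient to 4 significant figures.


Kc_avg = (0.3535 + 0.9398 + 0.4365)/3 = 0.5766
Therefore the season-average crop coefficient = 0.5766.


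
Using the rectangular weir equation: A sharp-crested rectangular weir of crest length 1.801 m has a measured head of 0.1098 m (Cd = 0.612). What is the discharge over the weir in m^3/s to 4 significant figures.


Approach: apply the rectangular weir equation, Q = (2/3)*Cd*L*sqrt(2g)*H^1.5.
Q = (2/3)*0.612*1.801*sqrt(2*9.81)*0.1098^1.5 = 0.1184 m^3/s
Therefore the discharge over the weir = 0.1184 m^3/s.


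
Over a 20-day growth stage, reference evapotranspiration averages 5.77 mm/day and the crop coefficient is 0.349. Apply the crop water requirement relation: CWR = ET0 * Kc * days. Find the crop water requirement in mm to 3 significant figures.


CWR = 5.77 * 0.349 * 20 = 40.3 mm
Therefore the crop water requirement = 40.3 mm.


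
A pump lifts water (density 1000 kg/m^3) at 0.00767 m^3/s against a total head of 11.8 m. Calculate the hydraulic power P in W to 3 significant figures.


Approach: apply the hydraulic power relation, P = rho*g*Q*H.
P = 1000 * 9.81 * 0.00767 * 11.8 = 888 W
Therefore the hydraulic power P = 888 W.


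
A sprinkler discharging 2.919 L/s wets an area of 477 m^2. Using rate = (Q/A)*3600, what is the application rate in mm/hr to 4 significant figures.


rate = (2.919 / 477) * 3600 = 22.03 mm/hr
Therefore the application rate = 22.03 mm/hr.


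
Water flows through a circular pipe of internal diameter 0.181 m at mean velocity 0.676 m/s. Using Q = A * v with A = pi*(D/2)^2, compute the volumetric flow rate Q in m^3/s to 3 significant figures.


A = pi*(0.181/2)^2 = 0.025730 m^2
Q = 0.025730 * 0.676 = 0.0174 m^3/s
Therefore the volumetric flow rate Q = 0.0174 m^3/s.


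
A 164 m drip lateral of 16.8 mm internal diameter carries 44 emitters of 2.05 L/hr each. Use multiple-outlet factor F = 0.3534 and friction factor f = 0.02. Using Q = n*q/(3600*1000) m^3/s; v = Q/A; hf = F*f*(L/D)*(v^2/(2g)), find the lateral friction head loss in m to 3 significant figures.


Q = 44*2.05/(3600*1000) = 2.5056e-05 m^3/s
A = pi*(16.8e-3/2)^2 = 2.2167e-04 m^2, so v = Q/A = 0.11303 m/s
hf = 0.3534*0.02*(164/0.0168)*(0.11303^2/(2*9.81)) = 0.0449 m
Therefore the lateral friction head loss = 0.0449 m.


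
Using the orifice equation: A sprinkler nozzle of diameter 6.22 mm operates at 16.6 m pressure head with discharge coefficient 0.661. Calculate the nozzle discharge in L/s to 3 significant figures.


Approach: apply the orifice equation, Q = Cd*A*sqrt(2*g*h), A = pi*(d/2)^2.
A = pi*(6.22e-3/2)^2 = 3.0386e-05 m^2
Q = 0.661 * 3.0386e-05 * sqrt(2*9.81*16.6) * 1000 = 0.362 L/s
Therefore the nozzle discharge = 0.362 L/s.


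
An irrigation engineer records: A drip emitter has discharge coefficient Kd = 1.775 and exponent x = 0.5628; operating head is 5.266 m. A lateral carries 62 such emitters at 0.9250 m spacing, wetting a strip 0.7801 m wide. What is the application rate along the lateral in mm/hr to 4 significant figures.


Approach: apply the emitter equation with a lateral mass balance, q = Kd*h^x; Q = n*q; rate = Q/(n*spacing*width).
Step 1 — single emitter flow (q = Kd*h^x):
  q = 1.775 * 5.266^0.5628 = 4.52114 L/hr
Step 2 — total lateral flow: Q = 62 * 4.52114 = 280.311 L/hr
Step 3 — wetted area: A = 62 * 0.9250 * 0.7801 = 44.7387 m^2
Step 4 — application rate: Q/A = 280.311/44.7387 = 6.266 mm/hr
Therefore the application rate along the lateral = 6.266 mm/hr.


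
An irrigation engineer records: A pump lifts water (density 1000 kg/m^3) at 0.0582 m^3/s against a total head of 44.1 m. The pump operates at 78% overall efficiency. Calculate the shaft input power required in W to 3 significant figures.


Approach: apply hydraulic power then efficiency conversion, P = rho*g*Q*H; P_in = P/eta.
Step 1 — hydraulic power (P = rho*g*Q*H):
  P = 1000 * 9.81 * 0.0582 * 44.1 = 25179 W
Step 2 — input power: P_in = P/eta = 25179 / 0.78 = 32300 W
Therefore the shaft input power required = 32300 W.


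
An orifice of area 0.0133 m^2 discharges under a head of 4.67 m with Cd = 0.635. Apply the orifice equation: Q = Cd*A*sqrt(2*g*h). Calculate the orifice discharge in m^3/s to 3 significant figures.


Q = 0.635 * 0.0133 * sqrt(2*9.81*4.67) = 0.0808 m^3/s
Therefore the orifice discharge = 0.0808 m^3/s.


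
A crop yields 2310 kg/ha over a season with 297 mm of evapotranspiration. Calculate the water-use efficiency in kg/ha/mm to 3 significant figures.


Approach: apply the water-use efficiency ratio, WUE = yield/ET.
WUE = 2310 / 297 = 7.78 kg/ha/mm
Therefore the water-use efficiency = 7.78 kg/ha/mm.


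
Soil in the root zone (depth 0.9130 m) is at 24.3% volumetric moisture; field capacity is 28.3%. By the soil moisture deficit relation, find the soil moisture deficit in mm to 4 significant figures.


Approach: apply the soil moisture deficit relation, SMD = (FC - theta)/100 * depth * 1000.
SMD = (28.3 - 24.3)/100 * 0.9130 * 1000 = 36.52 mm
Therefore the soil moisture deficit = 36.52 mm.


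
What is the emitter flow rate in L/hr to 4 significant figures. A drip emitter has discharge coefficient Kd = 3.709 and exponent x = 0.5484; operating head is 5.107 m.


Approach: apply the emitter characteristic equation, q = Kd * h^x.
q = 3.709 * 5.107^0.5484 = 9.070 L/hr
Therefore the emitter flow rate = 9.070 L/hr.


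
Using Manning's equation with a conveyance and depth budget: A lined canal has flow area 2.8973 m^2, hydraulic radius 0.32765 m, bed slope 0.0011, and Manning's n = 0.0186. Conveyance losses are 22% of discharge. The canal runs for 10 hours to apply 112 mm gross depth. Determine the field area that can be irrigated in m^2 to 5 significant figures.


Approach: apply Manning's equation with a conveyance and depth budget, Q = (1/n)*A*R^(2/3)*S^(1/2); Q_field = Q*(1-loss); Area = Q_field*t/(d/1000).
Step 1 — canal discharge (Manning's equation):
  Q = (1/0.0186) * 2.8973 * 0.32765^(2/3) * 0.0011^(1/2) = 2.455370 m^3/s
Step 2 — delivered flow: Q_field = 2.455370*(1 - 22/100) = 1.915189 m^3/s
Step 3 — volume delivered: V = 1.915189 * 10*3600 = 68946.80 m^3
Step 4 — area served: A = V / (depth/1000) = 68946.80 / 0.112 = 615600 m^2
Therefore the field area that can be irrigated = 615600 m^2.


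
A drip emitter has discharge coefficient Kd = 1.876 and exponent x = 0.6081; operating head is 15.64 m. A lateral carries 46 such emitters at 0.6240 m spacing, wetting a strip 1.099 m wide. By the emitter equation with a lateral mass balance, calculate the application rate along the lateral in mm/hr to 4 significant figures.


Approach: apply the emitter equation with a lateral mass balance, q = Kd*h^x; Q = n*q; rate = Q/(n*spacing*width).
Step 1 — single emitter flow (q = Kd*h^x):
  q = 1.876 * 15.64^0.6081 = 9.98730 L/hr
Step 2 — total lateral flow: Q = 46 * 9.98730 = 459.416 L/hr
Step 3 — wetted area: A = 46 * 0.6240 * 1.099 = 31.5457 m^2
Step 4 — application rate: Q/A = 459.416/31.5457 = 14.56 mm/hr
Therefore the application rate along the lateral = 14.56 mm/hr.


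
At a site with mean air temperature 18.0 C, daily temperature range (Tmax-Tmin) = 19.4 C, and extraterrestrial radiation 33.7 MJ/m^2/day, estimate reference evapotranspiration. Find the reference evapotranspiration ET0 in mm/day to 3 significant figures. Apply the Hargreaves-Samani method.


Approach: apply the Hargreaves-Samani method, ET0 = 0.0023*(Tmean+17.8)*sqrt(Tmax-Tmin)*0.408*Ra.
ET0 = 0.0023*(18.0+17.8)*sqrt(19.4)*0.408*33.7 = 4.99 mm/day
Therefore the reference evapotranspiration ET0 = 4.99 mm/day.


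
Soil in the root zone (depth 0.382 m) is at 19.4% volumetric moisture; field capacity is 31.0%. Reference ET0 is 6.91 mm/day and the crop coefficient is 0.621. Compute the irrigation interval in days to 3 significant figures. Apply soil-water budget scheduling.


Approach: apply soil-water budget scheduling, SMD = (FC-theta)/100*depth*1000; ETc = ET0*Kc; interval = SMD/ETc.
Step 1 — soil moisture deficit:
  SMD = (31.0 - 19.4)/100 * 0.382 * 1000 = 44.312 mm
Step 2 — daily crop ET (ETc = ET0*Kc):
  ETc = 6.91 * 0.621 = 4.2911 mm/day
Step 3 — irrigation interval (SMD/ETc):
  interval = 44.312 / 4.2911 = 10.3 days
Therefore the irrigation interval = 10.3 days.
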